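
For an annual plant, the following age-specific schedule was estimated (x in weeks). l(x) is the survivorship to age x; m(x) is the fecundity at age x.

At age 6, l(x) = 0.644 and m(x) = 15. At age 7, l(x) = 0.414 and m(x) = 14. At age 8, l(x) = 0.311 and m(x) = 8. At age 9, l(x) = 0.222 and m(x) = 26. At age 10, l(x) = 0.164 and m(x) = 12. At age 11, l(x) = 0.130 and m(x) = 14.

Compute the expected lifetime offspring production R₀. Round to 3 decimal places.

27.504

R₀ = Σ l(x) m(x):
  age 6: 0.644 × 15 = 9.6600
  age 7: 0.414 × 14 = 5.7960
  age 8: 0.311 × 8 = 2.4880
  age 9: 0.222 × 26 = 5.7720
  age 10: 0.164 × 12 = 1.9680
  age 11: 0.130 × 14 = 1.8200
R₀ = 9.6600 + 5.7960 + 2.4880 + 5.7720 + 1.9680 + 1.8200 = 27.5040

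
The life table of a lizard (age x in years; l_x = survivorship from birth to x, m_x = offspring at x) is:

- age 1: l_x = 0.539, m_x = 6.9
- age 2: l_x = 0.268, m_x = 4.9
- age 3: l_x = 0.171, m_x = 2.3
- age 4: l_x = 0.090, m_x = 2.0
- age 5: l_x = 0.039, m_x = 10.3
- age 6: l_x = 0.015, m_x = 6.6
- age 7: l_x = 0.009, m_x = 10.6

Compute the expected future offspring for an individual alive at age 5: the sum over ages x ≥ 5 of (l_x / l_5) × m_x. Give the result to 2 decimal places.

l_5 = 0.039. Conditional survival from age 5 to x is l_x / l_5.
  x=5: (0.039/0.039) × 10.3 = 10.3000
  x=6: (0.015/0.039) × 6.6 = 2.5385
  x=7: (0.009/0.039) × 10.6 = 2.4462
Sum = 10.3000 + 2.5385 + 2.4462 = 15.2846

15.28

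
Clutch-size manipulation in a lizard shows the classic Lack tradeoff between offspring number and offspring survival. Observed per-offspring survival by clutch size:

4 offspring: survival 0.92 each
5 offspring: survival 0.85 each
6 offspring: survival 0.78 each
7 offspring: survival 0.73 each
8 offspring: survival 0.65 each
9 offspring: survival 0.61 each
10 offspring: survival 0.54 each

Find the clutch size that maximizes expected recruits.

Expected recruits = c × s(c):
  c=4: 4 × 0.92 = 3.680
  c=5: 5 × 0.85 = 4.250
  c=6: 6 × 0.78 = 4.680
  c=7: 7 × 0.73 = 5.110
  c=8: 8 × 0.65 = 5.200
  c=9: 9 × 0.61 = 5.490
  c=10: 10 × 0.54 = 5.400
Maximum at c = 9 (5.490 recruits).

9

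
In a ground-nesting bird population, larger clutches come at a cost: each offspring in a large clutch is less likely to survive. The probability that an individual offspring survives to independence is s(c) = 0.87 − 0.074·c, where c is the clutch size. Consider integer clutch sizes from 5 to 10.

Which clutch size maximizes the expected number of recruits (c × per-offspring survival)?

6

Expected recruits = c × s(c):
  c=5: 5 × 0.500 = 2.500
  c=6: 6 × 0.426 = 2.556
  c=7: 7 × 0.352 = 2.464
  c=8: 8 × 0.278 = 2.224
  c=9: 9 × 0.204 = 1.836
  c=10: 10 × 0.130 = 1.300
Maximum at c = 6 (2.556 recruits).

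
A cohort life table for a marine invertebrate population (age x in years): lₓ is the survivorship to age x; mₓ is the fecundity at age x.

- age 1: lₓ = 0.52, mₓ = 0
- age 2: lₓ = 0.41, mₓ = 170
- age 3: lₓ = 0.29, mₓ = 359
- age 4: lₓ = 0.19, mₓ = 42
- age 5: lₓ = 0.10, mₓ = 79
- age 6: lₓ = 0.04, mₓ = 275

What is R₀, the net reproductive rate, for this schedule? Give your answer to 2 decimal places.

200.69

R₀ = Σ lₓ mₓ:
  age 1: 0.52 × 0 = 0.0000
  age 2: 0.41 × 170 = 69.7000
  age 3: 0.29 × 359 = 104.1100
  age 4: 0.19 × 42 = 7.9800
  age 5: 0.10 × 79 = 7.9000
  age 6: 0.04 × 275 = 11.0000
R₀ = 0.0000 + 69.7000 + 104.1100 + 7.9800 + 7.9000 + 11.0000 = 200.6900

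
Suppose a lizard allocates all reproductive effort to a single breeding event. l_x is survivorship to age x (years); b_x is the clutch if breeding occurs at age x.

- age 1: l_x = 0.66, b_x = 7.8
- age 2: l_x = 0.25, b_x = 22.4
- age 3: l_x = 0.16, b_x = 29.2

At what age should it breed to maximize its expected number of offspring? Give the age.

Expected offspring if breeding at age x = l_x × b_x:
  age 1: 0.66 × 7.8 = 5.148
  age 2: 0.25 × 22.4 = 5.600
  age 3: 0.16 × 29.2 = 4.672
Maximum at age 2 (5.600).

2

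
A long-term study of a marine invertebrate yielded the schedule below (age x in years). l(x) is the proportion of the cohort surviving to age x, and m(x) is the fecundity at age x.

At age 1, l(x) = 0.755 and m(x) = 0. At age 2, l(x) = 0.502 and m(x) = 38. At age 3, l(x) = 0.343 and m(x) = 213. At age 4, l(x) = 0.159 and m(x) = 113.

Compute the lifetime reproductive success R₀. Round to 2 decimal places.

110.10

R₀ = Σ l(x) m(x):
  age 1: 0.755 × 0 = 0.0000
  age 2: 0.502 × 38 = 19.0760
  age 3: 0.343 × 213 = 73.0590
  age 4: 0.159 × 113 = 17.9670
R₀ = 0.0000 + 19.0760 + 73.0590 + 17.9670 = 110.1020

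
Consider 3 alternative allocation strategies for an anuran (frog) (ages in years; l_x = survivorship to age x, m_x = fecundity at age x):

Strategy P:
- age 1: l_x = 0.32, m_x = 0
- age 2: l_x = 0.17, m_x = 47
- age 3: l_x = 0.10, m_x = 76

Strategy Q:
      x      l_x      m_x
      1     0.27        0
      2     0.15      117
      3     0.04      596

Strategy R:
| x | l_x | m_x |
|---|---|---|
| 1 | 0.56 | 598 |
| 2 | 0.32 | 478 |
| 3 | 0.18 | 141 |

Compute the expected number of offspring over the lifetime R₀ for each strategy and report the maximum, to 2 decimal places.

513.22

Strategy P: R₀ = 0.32×0 + 0.17×47 + 0.10×76 = 15.5900
Strategy Q: R₀ = 0.27×0 + 0.15×117 + 0.04×596 = 41.3900
Strategy R: R₀ = 0.56×598 + 0.32×478 + 0.18×141 = 513.2200
Highest R₀: strategy R with 513.2200.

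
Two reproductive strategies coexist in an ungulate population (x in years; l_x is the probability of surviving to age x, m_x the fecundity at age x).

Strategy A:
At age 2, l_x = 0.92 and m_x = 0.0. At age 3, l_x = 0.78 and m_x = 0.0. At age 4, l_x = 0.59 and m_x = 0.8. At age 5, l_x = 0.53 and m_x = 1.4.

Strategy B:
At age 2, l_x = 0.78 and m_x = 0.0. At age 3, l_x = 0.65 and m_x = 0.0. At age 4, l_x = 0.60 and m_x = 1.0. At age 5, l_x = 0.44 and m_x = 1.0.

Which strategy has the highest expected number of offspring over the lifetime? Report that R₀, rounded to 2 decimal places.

Strategy A: R₀ = 0.92×0.0 + 0.78×0.0 + 0.59×0.8 + 0.53×1.4 = 1.2140
Strategy B: R₀ = 0.78×0.0 + 0.65×0.0 + 0.60×1.0 + 0.44×1.0 = 1.0400
Highest R₀: strategy A with 1.2140.

1.21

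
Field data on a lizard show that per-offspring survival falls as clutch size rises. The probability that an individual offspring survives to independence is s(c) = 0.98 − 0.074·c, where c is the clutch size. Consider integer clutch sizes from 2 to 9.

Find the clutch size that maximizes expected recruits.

Expected recruits = c × s(c):
  c=2: 2 × 0.832 = 1.664
  c=3: 3 × 0.758 = 2.274
  c=4: 4 × 0.684 = 2.736
  c=5: 5 × 0.610 = 3.050
  c=6: 6 × 0.536 = 3.216
  c=7: 7 × 0.462 = 3.234
  c=8: 8 × 0.388 = 3.104
  c=9: 9 × 0.314 = 2.826
Maximum at c = 7 (3.234 recruits).

7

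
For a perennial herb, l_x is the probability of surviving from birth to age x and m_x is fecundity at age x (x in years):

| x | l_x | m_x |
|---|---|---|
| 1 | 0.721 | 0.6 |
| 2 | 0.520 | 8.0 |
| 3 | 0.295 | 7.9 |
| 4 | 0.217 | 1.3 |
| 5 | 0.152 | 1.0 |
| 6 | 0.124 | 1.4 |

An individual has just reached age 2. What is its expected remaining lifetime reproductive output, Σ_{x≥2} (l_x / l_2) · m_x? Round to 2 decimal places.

l_2 = 0.520. Conditional survival from age 2 to x is l_x / l_2.
  x=2: (0.520/0.520) × 8.0 = 8.0000
  x=3: (0.295/0.520) × 7.9 = 4.4817
  x=4: (0.217/0.520) × 1.3 = 0.5425
  x=5: (0.152/0.520) × 1.0 = 0.2923
  x=6: (0.124/0.520) × 1.4 = 0.3338
Sum = 8.0000 + 4.4817 + 0.5425 + 0.2923 + 0.3338 = 13.6504

13.65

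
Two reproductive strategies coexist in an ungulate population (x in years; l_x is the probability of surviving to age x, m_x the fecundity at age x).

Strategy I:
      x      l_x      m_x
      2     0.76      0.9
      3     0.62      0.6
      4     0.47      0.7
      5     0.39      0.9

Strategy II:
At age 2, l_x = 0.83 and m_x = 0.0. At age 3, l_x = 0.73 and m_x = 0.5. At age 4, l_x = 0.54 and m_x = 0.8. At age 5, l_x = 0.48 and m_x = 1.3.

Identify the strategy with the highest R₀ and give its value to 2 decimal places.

1.74

Strategy I: R₀ = 0.76×0.9 + 0.62×0.6 + 0.47×0.7 + 0.39×0.9 = 1.7360
Strategy II: R₀ = 0.83×0.0 + 0.73×0.5 + 0.54×0.8 + 0.48×1.3 = 1.4210
Highest R₀: strategy I with 1.7360.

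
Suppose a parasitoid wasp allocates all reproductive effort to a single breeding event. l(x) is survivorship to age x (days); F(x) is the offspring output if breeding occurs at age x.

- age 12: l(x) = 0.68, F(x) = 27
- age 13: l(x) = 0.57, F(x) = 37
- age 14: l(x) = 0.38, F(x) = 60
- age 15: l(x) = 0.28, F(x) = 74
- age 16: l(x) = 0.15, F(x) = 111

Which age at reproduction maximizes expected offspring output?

14

Expected offspring if breeding at age x = l(x) × F(x):
  age 12: 0.68 × 27 = 18.360
  age 13: 0.57 × 37 = 21.090
  age 14: 0.38 × 60 = 22.800
  age 15: 0.28 × 74 = 20.720
  age 16: 0.15 × 111 = 16.650
Maximum at age 14 (22.800).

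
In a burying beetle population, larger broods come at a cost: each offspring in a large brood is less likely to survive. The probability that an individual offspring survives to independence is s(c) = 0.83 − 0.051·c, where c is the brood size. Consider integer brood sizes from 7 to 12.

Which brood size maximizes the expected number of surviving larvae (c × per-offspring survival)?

8

Expected surviving larvae = c × s(c):
  c=7: 7 × 0.473 = 3.311
  c=8: 8 × 0.422 = 3.376
  c=9: 9 × 0.371 = 3.339
  c=10: 10 × 0.320 = 3.200
  c=11: 11 × 0.269 = 2.959
  c=12: 12 × 0.218 = 2.616
Maximum at c = 8 (3.376 surviving larvae).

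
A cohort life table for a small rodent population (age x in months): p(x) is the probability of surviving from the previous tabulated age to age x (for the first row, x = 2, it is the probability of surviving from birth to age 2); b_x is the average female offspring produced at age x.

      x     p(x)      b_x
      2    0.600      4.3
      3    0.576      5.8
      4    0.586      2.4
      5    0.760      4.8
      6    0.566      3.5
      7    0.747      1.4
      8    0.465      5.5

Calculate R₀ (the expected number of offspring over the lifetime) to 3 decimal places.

6.372

Survivorship from birth: l_x = p_2·p_3·…·p_x.
  l_2 = 0.60000
  l_3 = 0.34560
  l_4 = 0.20252
  l_5 = 0.15392
  l_6 = 0.08712
  l_7 = 0.06508
  l_8 = 0.03026
R₀ = Σ l_x b_x:
  age 2: 0.60000 × 4.3 = 2.5800
  age 3: 0.34560 × 5.8 = 2.0045
  age 4: 0.20252 × 2.4 = 0.4860
  age 5: 0.15392 × 4.8 = 0.7388
  age 6: 0.08712 × 3.5 = 0.3049
  age 7: 0.06508 × 1.4 = 0.0911
  age 8: 0.03026 × 5.5 = 0.1664
R₀ = 2.5800 + 2.0045 + 0.4860 + 0.7388 + 0.3049 + 0.0911 + 0.1664 = 6.3718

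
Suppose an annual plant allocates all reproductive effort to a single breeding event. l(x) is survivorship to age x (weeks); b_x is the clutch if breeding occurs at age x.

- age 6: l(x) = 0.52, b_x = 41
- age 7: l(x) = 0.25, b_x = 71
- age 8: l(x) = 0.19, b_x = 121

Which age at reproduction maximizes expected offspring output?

8

Expected offspring if breeding at age x = l(x) × b_x:
  age 6: 0.52 × 41 = 21.320
  age 7: 0.25 × 71 = 17.750
  age 8: 0.19 × 121 = 22.990
Maximum at age 8 (22.990).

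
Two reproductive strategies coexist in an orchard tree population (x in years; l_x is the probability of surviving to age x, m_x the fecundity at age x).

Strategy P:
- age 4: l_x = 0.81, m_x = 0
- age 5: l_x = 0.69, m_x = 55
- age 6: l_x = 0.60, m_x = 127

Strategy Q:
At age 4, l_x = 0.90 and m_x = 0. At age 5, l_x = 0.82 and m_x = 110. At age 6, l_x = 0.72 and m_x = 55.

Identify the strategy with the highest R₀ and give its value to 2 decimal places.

129.80

Strategy P: R₀ = 0.81×0 + 0.69×55 + 0.60×127 = 114.1500
Strategy Q: R₀ = 0.90×0 + 0.82×110 + 0.72×55 = 129.8000
Highest R₀: strategy Q with 129.8000.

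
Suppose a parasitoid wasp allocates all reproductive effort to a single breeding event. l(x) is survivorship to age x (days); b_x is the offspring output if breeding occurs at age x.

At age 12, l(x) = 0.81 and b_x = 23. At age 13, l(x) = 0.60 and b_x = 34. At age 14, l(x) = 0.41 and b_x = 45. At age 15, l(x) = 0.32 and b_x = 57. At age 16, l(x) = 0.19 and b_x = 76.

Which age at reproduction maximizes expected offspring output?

13

Expected offspring if breeding at age x = l(x) × b_x:
  age 12: 0.81 × 23 = 18.630
  age 13: 0.60 × 34 = 20.400
  age 14: 0.41 × 45 = 18.450
  age 15: 0.32 × 57 = 18.240
  age 16: 0.19 × 76 = 14.440
Maximum at age 13 (20.400).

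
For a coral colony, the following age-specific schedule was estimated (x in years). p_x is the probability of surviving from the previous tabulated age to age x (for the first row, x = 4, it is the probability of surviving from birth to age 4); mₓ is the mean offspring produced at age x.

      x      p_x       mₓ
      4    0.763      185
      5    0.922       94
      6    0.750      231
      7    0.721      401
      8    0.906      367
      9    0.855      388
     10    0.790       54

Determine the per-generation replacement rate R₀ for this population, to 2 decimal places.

735.10

Survivorship from birth: l_x = p_4·p_5·…·p_x.
  l_4 = 0.76300
  l_5 = 0.70349
  l_6 = 0.52761
  l_7 = 0.38041
  l_8 = 0.34465
  l_9 = 0.29468
  l_10 = 0.23279
R₀ = Σ l_x mₓ:
  age 4: 0.76300 × 185 = 141.1550
  age 5: 0.70349 × 94 = 66.1281
  age 6: 0.52761 × 231 = 121.8779
  age 7: 0.38041 × 401 = 152.5444
  age 8: 0.34465 × 367 = 126.4866
  age 9: 0.29468 × 388 = 114.3358
  age 10: 0.23279 × 54 = 12.5707
R₀ = 141.1550 + 66.1281 + 121.8779 + 152.5444 + 126.4866 + 114.3358 + 12.5707 = 735.0984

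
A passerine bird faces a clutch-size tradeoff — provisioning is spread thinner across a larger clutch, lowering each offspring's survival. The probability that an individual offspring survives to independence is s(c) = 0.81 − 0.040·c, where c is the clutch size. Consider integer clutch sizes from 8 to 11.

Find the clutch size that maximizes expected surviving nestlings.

Expected surviving nestlings = c × s(c):
  c=8: 8 × 0.490 = 3.920
  c=9: 9 × 0.450 = 4.050
  c=10: 10 × 0.410 = 4.100
  c=11: 11 × 0.370 = 4.070
Maximum at c = 10 (4.100 surviving nestlings).

10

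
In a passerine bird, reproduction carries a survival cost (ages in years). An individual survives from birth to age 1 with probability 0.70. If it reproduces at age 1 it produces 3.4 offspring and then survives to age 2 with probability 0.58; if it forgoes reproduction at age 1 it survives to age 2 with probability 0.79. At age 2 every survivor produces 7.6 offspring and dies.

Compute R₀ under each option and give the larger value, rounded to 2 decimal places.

breed at age 1: R₀ = 0.70 × (3.4 + 0.58 × 7.6) = 0.70 × 7.8080 = 5.4656
delay to age 2: R₀ = 0.70 × (0.79 × 7.6) = 0.70 × 6.0040 = 4.2028
Higher: breed at age 1 (5.4656).

5.47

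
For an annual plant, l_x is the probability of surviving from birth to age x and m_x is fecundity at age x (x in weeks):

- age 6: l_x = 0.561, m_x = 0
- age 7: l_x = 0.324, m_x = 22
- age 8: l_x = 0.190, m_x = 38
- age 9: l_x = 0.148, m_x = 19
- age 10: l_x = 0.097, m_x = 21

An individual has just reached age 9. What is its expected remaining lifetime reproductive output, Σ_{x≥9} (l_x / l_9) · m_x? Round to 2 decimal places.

32.76

l_9 = 0.148. Conditional survival from age 9 to x is l_x / l_9.
  x=9: (0.148/0.148) × 19 = 19.0000
  x=10: (0.097/0.148) × 21 = 13.7635
Sum = 19.0000 + 13.7635 = 32.7635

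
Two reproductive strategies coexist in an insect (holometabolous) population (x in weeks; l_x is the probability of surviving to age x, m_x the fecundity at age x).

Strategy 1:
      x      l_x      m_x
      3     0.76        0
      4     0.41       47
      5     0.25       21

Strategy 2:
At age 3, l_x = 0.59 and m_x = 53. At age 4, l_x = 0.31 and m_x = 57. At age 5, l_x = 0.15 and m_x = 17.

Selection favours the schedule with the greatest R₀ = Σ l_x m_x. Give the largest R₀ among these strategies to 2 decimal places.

51.49

Strategy 1: R₀ = 0.76×0 + 0.41×47 + 0.25×21 = 24.5200
Strategy 2: R₀ = 0.59×53 + 0.31×57 + 0.15×17 = 51.4900
Highest R₀: strategy 2 with 51.4900.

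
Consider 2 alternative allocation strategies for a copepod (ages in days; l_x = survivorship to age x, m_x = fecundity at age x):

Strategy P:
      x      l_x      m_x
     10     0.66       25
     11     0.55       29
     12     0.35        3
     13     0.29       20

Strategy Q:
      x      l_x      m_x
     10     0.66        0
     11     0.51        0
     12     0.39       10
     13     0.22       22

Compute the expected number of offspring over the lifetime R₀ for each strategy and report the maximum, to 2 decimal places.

39.30

Strategy P: R₀ = 0.66×25 + 0.55×29 + 0.35×3 + 0.29×20 = 39.3000
Strategy Q: R₀ = 0.66×0 + 0.51×0 + 0.39×10 + 0.22×22 = 8.7400
Highest R₀: strategy P with 39.3000.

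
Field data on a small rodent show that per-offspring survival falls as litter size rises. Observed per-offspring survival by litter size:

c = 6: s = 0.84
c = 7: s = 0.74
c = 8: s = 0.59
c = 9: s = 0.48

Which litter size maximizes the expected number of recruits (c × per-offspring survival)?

7

Expected recruits = c × s(c):
  c=6: 6 × 0.84 = 5.040
  c=7: 7 × 0.74 = 5.180
  c=8: 8 × 0.59 = 4.720
  c=9: 9 × 0.48 = 4.320
Maximum at c = 7 (5.180 recruits).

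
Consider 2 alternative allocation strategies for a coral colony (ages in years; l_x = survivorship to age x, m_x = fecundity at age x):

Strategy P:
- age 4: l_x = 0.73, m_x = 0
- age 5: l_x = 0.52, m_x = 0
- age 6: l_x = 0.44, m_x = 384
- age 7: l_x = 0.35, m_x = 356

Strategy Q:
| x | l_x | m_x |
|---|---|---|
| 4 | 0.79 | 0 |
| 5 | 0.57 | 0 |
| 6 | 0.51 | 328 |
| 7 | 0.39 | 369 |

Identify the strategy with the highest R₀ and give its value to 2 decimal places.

311.19

Strategy P: R₀ = 0.73×0 + 0.52×0 + 0.44×384 + 0.35×356 = 293.5600
Strategy Q: R₀ = 0.79×0 + 0.57×0 + 0.51×328 + 0.39×369 = 311.1900
Highest R₀: strategy Q with 311.1900.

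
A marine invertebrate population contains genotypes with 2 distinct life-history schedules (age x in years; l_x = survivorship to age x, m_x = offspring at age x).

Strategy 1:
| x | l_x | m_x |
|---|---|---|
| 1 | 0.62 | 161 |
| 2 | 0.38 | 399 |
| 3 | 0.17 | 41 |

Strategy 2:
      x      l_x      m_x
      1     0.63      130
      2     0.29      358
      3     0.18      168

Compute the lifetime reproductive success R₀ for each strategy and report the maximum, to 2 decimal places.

258.41

Strategy 1: R₀ = 0.62×161 + 0.38×399 + 0.17×41 = 258.4100
Strategy 2: R₀ = 0.63×130 + 0.29×358 + 0.18×168 = 215.9600
Highest R₀: strategy 1 with 258.4100.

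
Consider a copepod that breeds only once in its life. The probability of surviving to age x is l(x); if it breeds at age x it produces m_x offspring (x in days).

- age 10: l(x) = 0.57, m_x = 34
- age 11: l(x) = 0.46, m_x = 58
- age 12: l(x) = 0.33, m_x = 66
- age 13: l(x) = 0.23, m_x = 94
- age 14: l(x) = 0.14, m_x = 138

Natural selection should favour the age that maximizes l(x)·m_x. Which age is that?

Expected offspring if breeding at age x = l(x) × m_x:
  age 10: 0.57 × 34 = 19.380
  age 11: 0.46 × 58 = 26.680
  age 12: 0.33 × 66 = 21.780
  age 13: 0.23 × 94 = 21.620
  age 14: 0.14 × 138 = 19.320
Maximum at age 11 (26.680).

11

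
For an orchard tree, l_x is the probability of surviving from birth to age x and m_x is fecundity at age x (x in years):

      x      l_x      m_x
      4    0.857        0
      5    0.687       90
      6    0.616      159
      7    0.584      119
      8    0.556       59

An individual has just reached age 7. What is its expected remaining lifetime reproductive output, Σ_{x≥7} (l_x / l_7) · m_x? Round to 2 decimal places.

175.17

l_7 = 0.584. Conditional survival from age 7 to x is l_x / l_7.
  x=7: (0.584/0.584) × 119 = 119.0000
  x=8: (0.556/0.584) × 59 = 56.1712
Sum = 119.0000 + 56.1712 = 175.1712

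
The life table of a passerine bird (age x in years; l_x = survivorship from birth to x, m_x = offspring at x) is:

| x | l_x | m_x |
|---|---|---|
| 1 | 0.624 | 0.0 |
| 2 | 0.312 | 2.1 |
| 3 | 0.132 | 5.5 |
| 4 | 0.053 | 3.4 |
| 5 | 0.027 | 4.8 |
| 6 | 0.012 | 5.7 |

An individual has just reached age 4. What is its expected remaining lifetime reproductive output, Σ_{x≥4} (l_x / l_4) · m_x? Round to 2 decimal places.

l_4 = 0.053. Conditional survival from age 4 to x is l_x / l_4.
  x=4: (0.053/0.053) × 3.4 = 3.4000
  x=5: (0.027/0.053) × 4.8 = 2.4453
  x=6: (0.012/0.053) × 5.7 = 1.2906
Sum = 3.4000 + 2.4453 + 1.2906 = 7.1358

7.14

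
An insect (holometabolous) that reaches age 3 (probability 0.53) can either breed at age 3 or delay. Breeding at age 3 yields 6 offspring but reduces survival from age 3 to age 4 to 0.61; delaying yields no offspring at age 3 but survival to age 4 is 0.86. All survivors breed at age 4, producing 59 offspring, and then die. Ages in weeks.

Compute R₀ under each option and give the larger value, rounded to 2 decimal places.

breed at age 3: R₀ = 0.53 × (6 + 0.61 × 59) = 0.53 × 41.9900 = 22.2547
delay to age 4: R₀ = 0.53 × (0.86 × 59) = 0.53 × 50.7400 = 26.8922
Higher: delay to age 4 (26.8922).

26.89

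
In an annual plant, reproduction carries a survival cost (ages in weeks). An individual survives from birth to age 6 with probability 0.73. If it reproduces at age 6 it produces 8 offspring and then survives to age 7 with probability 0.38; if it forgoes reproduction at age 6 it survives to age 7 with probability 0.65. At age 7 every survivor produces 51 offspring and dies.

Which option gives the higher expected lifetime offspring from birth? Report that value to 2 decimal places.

24.20

breed at age 6: R₀ = 0.73 × (8 + 0.38 × 51) = 0.73 × 27.3800 = 19.9874
delay to age 7: R₀ = 0.73 × (0.65 × 51) = 0.73 × 33.1500 = 24.1995
Higher: delay to age 7 (24.1995).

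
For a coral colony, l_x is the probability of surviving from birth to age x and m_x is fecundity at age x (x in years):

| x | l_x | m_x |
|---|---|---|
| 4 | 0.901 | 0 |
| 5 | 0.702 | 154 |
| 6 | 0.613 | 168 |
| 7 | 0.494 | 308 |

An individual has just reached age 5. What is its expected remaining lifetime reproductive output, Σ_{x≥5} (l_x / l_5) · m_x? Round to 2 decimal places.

517.44

l_5 = 0.702. Conditional survival from age 5 to x is l_x / l_5.
  x=5: (0.702/0.702) × 154 = 154.0000
  x=6: (0.613/0.702) × 168 = 146.7009
  x=7: (0.494/0.702) × 308 = 216.7407
Sum = 154.0000 + 146.7009 + 216.7407 = 517.4416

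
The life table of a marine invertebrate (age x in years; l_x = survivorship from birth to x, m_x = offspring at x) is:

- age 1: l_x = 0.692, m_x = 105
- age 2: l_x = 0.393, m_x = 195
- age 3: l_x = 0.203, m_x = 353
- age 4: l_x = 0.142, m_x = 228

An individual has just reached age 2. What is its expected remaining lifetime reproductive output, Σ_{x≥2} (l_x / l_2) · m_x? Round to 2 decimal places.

459.72

l_2 = 0.393. Conditional survival from age 2 to x is l_x / l_2.
  x=2: (0.393/0.393) × 195 = 195.0000
  x=3: (0.203/0.393) × 353 = 182.3384
  x=4: (0.142/0.393) × 228 = 82.3817
Sum = 195.0000 + 182.3384 + 82.3817 = 459.7201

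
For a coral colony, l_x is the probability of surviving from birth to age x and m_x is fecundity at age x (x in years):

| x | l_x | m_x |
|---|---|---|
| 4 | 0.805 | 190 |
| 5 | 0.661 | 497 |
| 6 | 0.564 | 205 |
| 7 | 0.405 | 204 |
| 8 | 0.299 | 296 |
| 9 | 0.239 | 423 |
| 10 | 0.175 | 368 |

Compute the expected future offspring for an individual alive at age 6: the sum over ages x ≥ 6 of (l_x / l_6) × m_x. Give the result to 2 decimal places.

l_6 = 0.564. Conditional survival from age 6 to x is l_x / l_6.
  x=6: (0.564/0.564) × 205 = 205.0000
  x=7: (0.405/0.564) × 204 = 146.4894
  x=8: (0.299/0.564) × 296 = 156.9220
  x=9: (0.239/0.564) × 423 = 179.2500
  x=10: (0.175/0.564) × 368 = 114.1844
Sum = 205.0000 + 146.4894 + 156.9220 + 179.2500 + 114.1844 = 801.8457

801.85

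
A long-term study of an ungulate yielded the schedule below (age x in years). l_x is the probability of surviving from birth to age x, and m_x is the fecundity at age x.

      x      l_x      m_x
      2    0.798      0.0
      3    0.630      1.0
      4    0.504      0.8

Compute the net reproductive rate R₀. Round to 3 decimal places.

1.033

R₀ = Σ l_x m_x:
  age 2: 0.798 × 0.0 = 0.0000
  age 3: 0.630 × 1.0 = 0.6300
  age 4: 0.504 × 0.8 = 0.4032
R₀ = 0.0000 + 0.6300 + 0.4032 = 1.0332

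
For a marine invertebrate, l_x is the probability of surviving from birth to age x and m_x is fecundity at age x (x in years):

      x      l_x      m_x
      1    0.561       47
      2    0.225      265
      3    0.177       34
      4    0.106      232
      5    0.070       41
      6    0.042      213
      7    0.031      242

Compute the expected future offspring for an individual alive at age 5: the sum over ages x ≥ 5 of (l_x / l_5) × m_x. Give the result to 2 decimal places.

l_5 = 0.070. Conditional survival from age 5 to x is l_x / l_5.
  x=5: (0.070/0.070) × 41 = 41.0000
  x=6: (0.042/0.070) × 213 = 127.8000
  x=7: (0.031/0.070) × 242 = 107.1714
Sum = 41.0000 + 127.8000 + 107.1714 = 275.9714

275.97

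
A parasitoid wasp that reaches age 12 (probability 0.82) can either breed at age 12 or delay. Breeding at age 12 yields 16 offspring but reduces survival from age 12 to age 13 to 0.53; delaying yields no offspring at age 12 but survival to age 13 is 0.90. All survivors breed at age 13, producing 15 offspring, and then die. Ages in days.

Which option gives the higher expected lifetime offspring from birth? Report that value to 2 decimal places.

19.64

breed at age 12: R₀ = 0.82 × (16 + 0.53 × 15) = 0.82 × 23.9500 = 19.6390
delay to age 13: R₀ = 0.82 × (0.90 × 15) = 0.82 × 13.5000 = 11.0700
Higher: breed at age 12 (19.6390).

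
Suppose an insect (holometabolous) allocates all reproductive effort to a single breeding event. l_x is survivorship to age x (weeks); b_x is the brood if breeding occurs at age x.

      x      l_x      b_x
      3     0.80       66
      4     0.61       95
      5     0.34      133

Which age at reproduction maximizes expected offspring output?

4

Expected offspring if breeding at age x = l_x × b_x:
  age 3: 0.80 × 66 = 52.800
  age 4: 0.61 × 95 = 57.950
  age 5: 0.34 × 133 = 45.220
Maximum at age 4 (57.950).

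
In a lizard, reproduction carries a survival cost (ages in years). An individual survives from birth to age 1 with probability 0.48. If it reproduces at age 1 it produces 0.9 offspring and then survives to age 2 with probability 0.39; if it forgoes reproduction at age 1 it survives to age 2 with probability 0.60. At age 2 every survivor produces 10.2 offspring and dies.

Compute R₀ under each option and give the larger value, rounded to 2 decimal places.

2.94

breed at age 1: R₀ = 0.48 × (0.9 + 0.39 × 10.2) = 0.48 × 4.8780 = 2.3414
delay to age 2: R₀ = 0.48 × (0.60 × 10.2) = 0.48 × 6.1200 = 2.9376
Higher: delay to age 2 (2.9376).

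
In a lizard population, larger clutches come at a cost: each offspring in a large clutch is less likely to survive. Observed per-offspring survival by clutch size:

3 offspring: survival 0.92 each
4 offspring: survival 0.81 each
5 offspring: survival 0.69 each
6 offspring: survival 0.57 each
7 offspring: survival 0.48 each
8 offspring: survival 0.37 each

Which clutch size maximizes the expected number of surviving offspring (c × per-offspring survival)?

Expected surviving offspring = c × s(c):
  c=3: 3 × 0.92 = 2.760
  c=4: 4 × 0.81 = 3.240
  c=5: 5 × 0.69 = 3.450
  c=6: 6 × 0.57 = 3.420
  c=7: 7 × 0.48 = 3.360
  c=8: 8 × 0.37 = 2.960
Maximum at c = 5 (3.450 surviving offspring).

5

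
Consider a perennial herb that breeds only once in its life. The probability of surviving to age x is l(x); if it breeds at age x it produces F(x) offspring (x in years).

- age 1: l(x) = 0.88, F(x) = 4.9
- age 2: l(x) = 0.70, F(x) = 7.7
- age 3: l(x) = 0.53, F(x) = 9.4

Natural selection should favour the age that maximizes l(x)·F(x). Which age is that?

Expected offspring if breeding at age x = l(x) × F(x):
  age 1: 0.88 × 4.9 = 4.312
  age 2: 0.70 × 7.7 = 5.390
  age 3: 0.53 × 9.4 = 4.982
Maximum at age 2 (5.390).

2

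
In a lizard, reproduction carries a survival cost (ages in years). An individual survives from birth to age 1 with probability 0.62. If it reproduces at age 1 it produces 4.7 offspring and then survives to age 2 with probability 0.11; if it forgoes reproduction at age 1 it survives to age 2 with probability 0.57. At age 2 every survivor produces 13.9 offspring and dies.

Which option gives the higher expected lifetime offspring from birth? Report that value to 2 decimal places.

breed at age 1: R₀ = 0.62 × (4.7 + 0.11 × 13.9) = 0.62 × 6.2290 = 3.8620
delay to age 2: R₀ = 0.62 × (0.57 × 13.9) = 0.62 × 7.9230 = 4.9123
Higher: delay to age 2 (4.9123).

4.91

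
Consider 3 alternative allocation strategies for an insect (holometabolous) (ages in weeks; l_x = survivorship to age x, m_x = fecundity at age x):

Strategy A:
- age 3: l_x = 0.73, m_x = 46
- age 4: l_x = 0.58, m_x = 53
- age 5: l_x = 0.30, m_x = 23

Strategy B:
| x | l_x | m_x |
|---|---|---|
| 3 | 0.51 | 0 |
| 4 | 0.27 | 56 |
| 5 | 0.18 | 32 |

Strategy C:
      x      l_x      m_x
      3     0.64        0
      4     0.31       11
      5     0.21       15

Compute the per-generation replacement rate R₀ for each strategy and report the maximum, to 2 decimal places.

Strategy A: R₀ = 0.73×46 + 0.58×53 + 0.30×23 = 71.2200
Strategy B: R₀ = 0.51×0 + 0.27×56 + 0.18×32 = 20.8800
Strategy C: R₀ = 0.64×0 + 0.31×11 + 0.21×15 = 6.5600
Highest R₀: strategy A with 71.2200.

71.22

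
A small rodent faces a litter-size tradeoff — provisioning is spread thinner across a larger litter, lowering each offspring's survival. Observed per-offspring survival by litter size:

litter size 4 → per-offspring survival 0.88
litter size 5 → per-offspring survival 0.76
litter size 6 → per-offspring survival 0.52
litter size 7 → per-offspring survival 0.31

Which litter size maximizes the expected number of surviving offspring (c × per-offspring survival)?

Expected surviving offspring = c × s(c):
  c=4: 4 × 0.88 = 3.520
  c=5: 5 × 0.76 = 3.800
  c=6: 6 × 0.52 = 3.120
  c=7: 7 × 0.31 = 2.170
Maximum at c = 5 (3.800 surviving offspring).

5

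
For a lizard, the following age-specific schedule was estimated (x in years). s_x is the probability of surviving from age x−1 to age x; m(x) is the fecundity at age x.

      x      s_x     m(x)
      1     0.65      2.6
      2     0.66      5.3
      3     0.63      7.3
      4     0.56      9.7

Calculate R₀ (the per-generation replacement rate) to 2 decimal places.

Survivorship from birth: l_x = s_1·s_2·…·s_x.
  l_1 = 0.65000
  l_2 = 0.42900
  l_3 = 0.27027
  l_4 = 0.15135
R₀ = Σ l_x m(x):
  age 1: 0.65000 × 2.6 = 1.6900
  age 2: 0.42900 × 5.3 = 2.2737
  age 3: 0.27027 × 7.3 = 1.9730
  age 4: 0.15135 × 9.7 = 1.4681
R₀ = 1.6900 + 2.2737 + 1.9730 + 1.4681 = 7.4048

7.40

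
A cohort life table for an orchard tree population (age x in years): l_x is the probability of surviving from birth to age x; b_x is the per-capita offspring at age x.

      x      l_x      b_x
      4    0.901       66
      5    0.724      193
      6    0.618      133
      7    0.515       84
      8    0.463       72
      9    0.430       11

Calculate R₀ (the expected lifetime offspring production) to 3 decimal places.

R₀ = Σ l_x b_x:
  age 4: 0.901 × 66 = 59.4660
  age 5: 0.724 × 193 = 139.7320
  age 6: 0.618 × 133 = 82.1940
  age 7: 0.515 × 84 = 43.2600
  age 8: 0.463 × 72 = 33.3360
  age 9: 0.430 × 11 = 4.7300
R₀ = 59.4660 + 139.7320 + 82.1940 + 43.2600 + 33.3360 + 4.7300 = 362.7180

362.718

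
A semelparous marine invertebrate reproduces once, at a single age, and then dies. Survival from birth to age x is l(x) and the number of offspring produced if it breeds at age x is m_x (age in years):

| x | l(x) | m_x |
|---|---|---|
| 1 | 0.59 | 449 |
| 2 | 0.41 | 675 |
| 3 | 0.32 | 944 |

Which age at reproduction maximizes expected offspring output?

Expected offspring if breeding at age x = l(x) × m_x:
  age 1: 0.59 × 449 = 264.910
  age 2: 0.41 × 675 = 276.750
  age 3: 0.32 × 944 = 302.080
Maximum at age 3 (302.080).

3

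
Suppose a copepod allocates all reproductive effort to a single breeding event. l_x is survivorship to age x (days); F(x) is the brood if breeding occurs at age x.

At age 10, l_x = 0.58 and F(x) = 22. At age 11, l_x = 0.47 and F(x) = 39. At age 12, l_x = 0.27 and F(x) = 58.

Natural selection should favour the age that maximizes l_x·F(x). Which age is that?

Expected offspring if breeding at age x = l_x × F(x):
  age 10: 0.58 × 22 = 12.760
  age 11: 0.47 × 39 = 18.330
  age 12: 0.27 × 58 = 15.660
Maximum at age 11 (18.330).

11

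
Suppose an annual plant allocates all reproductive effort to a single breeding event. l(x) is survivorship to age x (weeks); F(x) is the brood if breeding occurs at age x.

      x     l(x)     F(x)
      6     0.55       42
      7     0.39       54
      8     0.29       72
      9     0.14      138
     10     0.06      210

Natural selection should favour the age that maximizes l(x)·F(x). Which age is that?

Expected offspring if breeding at age x = l(x) × F(x):
  age 6: 0.55 × 42 = 23.100
  age 7: 0.39 × 54 = 21.060
  age 8: 0.29 × 72 = 20.880
  age 9: 0.14 × 138 = 19.320
  age 10: 0.06 × 210 = 12.600
Maximum at age 6 (23.100).

6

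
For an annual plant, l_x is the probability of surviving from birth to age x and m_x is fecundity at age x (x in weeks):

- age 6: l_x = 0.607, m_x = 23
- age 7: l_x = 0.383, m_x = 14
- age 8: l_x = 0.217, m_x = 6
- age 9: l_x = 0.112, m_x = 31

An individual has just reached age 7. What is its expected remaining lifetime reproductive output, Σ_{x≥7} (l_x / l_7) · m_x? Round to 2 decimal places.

26.46

l_7 = 0.383. Conditional survival from age 7 to x is l_x / l_7.
  x=7: (0.383/0.383) × 14 = 14.0000
  x=8: (0.217/0.383) × 6 = 3.3995
  x=9: (0.112/0.383) × 31 = 9.0653
Sum = 14.0000 + 3.3995 + 9.0653 = 26.4648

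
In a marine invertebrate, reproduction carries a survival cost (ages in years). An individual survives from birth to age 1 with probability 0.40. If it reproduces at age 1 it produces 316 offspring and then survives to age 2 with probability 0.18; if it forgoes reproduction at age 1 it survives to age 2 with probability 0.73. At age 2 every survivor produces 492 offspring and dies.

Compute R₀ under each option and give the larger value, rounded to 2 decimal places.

161.82

breed at age 1: R₀ = 0.40 × (316 + 0.18 × 492) = 0.40 × 404.5600 = 161.8240
delay to age 2: R₀ = 0.40 × (0.73 × 492) = 0.40 × 359.1600 = 143.6640
Higher: breed at age 1 (161.8240).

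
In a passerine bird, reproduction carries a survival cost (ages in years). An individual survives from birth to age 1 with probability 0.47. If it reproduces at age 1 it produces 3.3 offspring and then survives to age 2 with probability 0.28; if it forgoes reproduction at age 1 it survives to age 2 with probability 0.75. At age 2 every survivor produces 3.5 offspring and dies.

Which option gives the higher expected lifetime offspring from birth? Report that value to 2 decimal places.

breed at age 1: R₀ = 0.47 × (3.3 + 0.28 × 3.5) = 0.47 × 4.2800 = 2.0116
delay to age 2: R₀ = 0.47 × (0.75 × 3.5) = 0.47 × 2.6250 = 1.2337
Higher: breed at age 1 (2.0116).

2.01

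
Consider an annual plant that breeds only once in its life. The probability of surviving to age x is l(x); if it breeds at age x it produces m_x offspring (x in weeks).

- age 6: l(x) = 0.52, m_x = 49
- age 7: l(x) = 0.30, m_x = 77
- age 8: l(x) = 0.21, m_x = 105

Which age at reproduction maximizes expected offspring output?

Expected offspring if breeding at age x = l(x) × m_x:
  age 6: 0.52 × 49 = 25.480
  age 7: 0.30 × 77 = 23.100
  age 8: 0.21 × 105 = 22.050
Maximum at age 6 (25.480).

6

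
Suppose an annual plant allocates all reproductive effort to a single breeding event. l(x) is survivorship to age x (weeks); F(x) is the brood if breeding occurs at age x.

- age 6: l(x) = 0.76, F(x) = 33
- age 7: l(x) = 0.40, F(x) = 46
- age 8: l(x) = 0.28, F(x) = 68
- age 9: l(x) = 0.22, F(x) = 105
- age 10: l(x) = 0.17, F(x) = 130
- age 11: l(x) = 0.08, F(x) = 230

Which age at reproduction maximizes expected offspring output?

6

Expected offspring if breeding at age x = l(x) × F(x):
  age 6: 0.76 × 33 = 25.080
  age 7: 0.40 × 46 = 18.400
  age 8: 0.28 × 68 = 19.040
  age 9: 0.22 × 105 = 23.100
  age 10: 0.17 × 130 = 22.100
  age 11: 0.08 × 230 = 18.400
Maximum at age 6 (25.080).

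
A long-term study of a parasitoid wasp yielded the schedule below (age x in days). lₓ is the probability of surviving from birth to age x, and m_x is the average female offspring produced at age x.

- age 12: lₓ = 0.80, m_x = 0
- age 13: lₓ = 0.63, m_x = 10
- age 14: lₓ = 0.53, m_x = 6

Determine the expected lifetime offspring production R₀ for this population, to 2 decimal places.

R₀ = Σ lₓ m_x:
  age 12: 0.80 × 0 = 0.0000
  age 13: 0.63 × 10 = 6.3000
  age 14: 0.53 × 6 = 3.1800
R₀ = 0.0000 + 6.3000 + 3.1800 = 9.4800

9.48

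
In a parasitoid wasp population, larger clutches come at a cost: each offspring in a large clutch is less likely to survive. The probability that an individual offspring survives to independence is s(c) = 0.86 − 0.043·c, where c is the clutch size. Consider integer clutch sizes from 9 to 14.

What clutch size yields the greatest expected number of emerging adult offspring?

10

Expected emerging adult offspring = c × s(c):
  c=9: 9 × 0.473 = 4.257
  c=10: 10 × 0.430 = 4.300
  c=11: 11 × 0.387 = 4.257
  c=12: 12 × 0.344 = 4.128
  c=13: 13 × 0.301 = 3.913
  c=14: 14 × 0.258 = 3.612
Maximum at c = 10 (4.300 emerging adult offspring).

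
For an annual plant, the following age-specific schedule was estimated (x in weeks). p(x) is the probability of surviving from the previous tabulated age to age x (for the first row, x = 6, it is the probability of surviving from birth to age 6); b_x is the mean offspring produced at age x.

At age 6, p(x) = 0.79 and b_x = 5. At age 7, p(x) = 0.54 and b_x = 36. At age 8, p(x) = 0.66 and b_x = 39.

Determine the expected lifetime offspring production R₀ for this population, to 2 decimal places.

Survivorship from birth: l_x = p_6·p_7·…·p_x.
  l_6 = 0.79000
  l_7 = 0.42660
  l_8 = 0.28156
R₀ = Σ l_x b_x:
  age 6: 0.79000 × 5 = 3.9500
  age 7: 0.42660 × 36 = 15.3576
  age 8: 0.28156 × 39 = 10.9808
R₀ = 3.9500 + 15.3576 + 10.9808 = 30.2884

30.29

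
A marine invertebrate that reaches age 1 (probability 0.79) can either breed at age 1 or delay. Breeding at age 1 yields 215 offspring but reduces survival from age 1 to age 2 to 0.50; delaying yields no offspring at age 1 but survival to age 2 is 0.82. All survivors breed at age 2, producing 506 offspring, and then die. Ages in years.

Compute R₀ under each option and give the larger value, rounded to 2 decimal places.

369.72

breed at age 1: R₀ = 0.79 × (215 + 0.50 × 506) = 0.79 × 468.0000 = 369.7200
delay to age 2: R₀ = 0.79 × (0.82 × 506) = 0.79 × 414.9200 = 327.7868
Higher: breed at age 1 (369.7200).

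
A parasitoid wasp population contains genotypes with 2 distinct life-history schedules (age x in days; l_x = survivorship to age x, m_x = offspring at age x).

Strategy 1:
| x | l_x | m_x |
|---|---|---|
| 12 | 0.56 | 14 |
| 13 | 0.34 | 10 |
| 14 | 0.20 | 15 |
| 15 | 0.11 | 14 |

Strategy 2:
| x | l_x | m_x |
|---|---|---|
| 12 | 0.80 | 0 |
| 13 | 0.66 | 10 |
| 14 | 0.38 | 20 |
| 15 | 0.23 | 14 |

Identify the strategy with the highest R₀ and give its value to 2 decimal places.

Strategy 1: R₀ = 0.56×14 + 0.34×10 + 0.20×15 + 0.11×14 = 15.7800
Strategy 2: R₀ = 0.80×0 + 0.66×10 + 0.38×20 + 0.23×14 = 17.4200
Highest R₀: strategy 2 with 17.4200.

17.42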